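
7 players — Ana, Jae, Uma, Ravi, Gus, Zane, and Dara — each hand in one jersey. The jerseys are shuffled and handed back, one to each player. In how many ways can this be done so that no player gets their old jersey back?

This is the derangement count D_7: permutations of 7 items with no fixed point.
By inclusion–exclusion this is Σ_{j=0}^{7} (−1)^j C(7,j)·(7−j)!.
Computing: 5040 − 5040 + 2520 − 840 + 210 − 42 + 7 − 1 = 1854.

1854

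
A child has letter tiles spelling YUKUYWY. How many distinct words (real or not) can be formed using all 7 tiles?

YUKUYWY has 7 letters with U appearing twice and Y appearing 3 times.
So there are 7! / (3!·2!) = 420 distinguishable arrangements.

420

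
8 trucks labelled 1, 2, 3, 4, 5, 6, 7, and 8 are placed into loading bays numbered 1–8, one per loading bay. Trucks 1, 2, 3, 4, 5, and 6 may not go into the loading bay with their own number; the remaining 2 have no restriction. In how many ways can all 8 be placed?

Let Aᵢ (for 1 ≤ i ≤ 6) be the placements that put truck i in its forbidden loading bay. Any j of these fix j positions, leaving (8−j)! ways to fill the rest, and there are C(6,j) ways to pick which j.
By inclusion–exclusion, the number of valid placements is Σ_{j=0}^{6} (−1)^j C(6,j)·(8−j)!.
Computing: 40320 − 30240 + 10800 − 2400 + 360 − 36 + 2 = 18806.

18806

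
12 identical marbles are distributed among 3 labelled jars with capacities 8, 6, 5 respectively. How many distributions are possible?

32

Ignoring the caps, the number of non-negative solutions to x_1+…+x_3 = 12 is C(14,2) = 91.
Subtract solutions that violate a single cap (substitute x_i' = x_i − (cap_i+1)): x_1 ≥ 9 gives C(5,2) = 10; x_2 ≥ 7 gives C(7,2) = 21; x_3 ≥ 6 gives C(8,2) = 28. Together 59.
No two caps can be exceeded simultaneously, so the pair terms are all 0.
By inclusion–exclusion the count is 91 − 59 + 0 = 32.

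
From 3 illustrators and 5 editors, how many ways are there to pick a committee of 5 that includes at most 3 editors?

40

Split by how many editors are chosen (0 through 3).
Sum: C(5,0)·C(3,5) + C(5,1)·C(3,4) + C(5,2)·C(3,3) + C(5,3)·C(3,2) = 0 + 0 + 10 + 30 = 40.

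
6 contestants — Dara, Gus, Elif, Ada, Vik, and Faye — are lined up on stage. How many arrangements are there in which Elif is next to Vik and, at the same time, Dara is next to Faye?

Treat {Elif,Vik} as one block (2 orders) and {Dara,Faye} as another (2 orders).
That leaves 4 units to arrange: 2 × 2 × 4! = 4 × 24 = 96.

96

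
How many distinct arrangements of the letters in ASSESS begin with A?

Fix A in the first position and arrange the remaining 5 letters.
Those 5 letters have S appearing 4 times, giving (5)!/(4!) = 5.

5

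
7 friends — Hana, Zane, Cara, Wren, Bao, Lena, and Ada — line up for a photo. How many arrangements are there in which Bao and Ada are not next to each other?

3600

Of the 7! = 5040 arrangements, those with Bao and Ada adjacent number 2 × 6! = 1440 (treat the pair as a block with 2 internal orders).
So 5040 − 1440 = 3600 arrangements keep them apart.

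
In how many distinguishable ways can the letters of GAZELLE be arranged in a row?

1260

Letter multiplicities in GAZELLE: A×1, E×2, G×1, L×2, Z×1.
The number of distinct arrangements is 7!/(2!·2!) = 5040/4 = 1260.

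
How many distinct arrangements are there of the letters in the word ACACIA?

The 6 letters of ACACIA have repeats: A appearing 3 times and C appearing twice.
The number of distinct arrangements is 6!/(3!·2!) = 720/12 = 60.

60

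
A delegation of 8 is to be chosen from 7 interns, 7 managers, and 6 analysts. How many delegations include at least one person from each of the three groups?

Unrestricted: C(20,8) = 125970 ways to pick any 8 of the 20.
Subtract selections that omit an entire group: no interns → C(13,8) = 1287; no managers → C(13,8) = 1287; no analysts → C(14,8) = 3003.
Add back selections omitting two groups (i.e. drawn from a single group): C(7,8) + C(7,8) + C(6,8) = 0.
By inclusion–exclusion: 125970 − 5577 + 0 = 120393.

120393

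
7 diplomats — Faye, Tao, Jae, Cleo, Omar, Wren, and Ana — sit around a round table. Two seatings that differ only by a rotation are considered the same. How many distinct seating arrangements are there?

Around a circle, 7 distinct people have 7!/7 = (6)! = 720 rotationally distinct seatings.

720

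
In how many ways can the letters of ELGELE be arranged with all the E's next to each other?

12

Treat the 3 copies of E as a single block. The multiset to arrange is then {EEE, G, L, L}, 4 items in all.
That gives (4)!/(2!) = 12 arrangements.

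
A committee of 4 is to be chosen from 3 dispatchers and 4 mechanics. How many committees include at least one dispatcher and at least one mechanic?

Total 4-person selections from all 7: C(7,4) = 35.
Subtract selections that omit an entire group: no dispatchers → C(4,4) = 1; no mechanics → C(3,4) = 0.
Both groups omitted at once is impossible, so 35 − 1 = 34.

34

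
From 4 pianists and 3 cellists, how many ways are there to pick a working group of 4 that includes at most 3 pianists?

34

Split by how many pianists are chosen (0 through 3).
Sum: C(4,0)·C(3,4) + C(4,1)·C(3,3) + C(4,2)·C(3,2) + C(4,3)·C(3,1) = 0 + 4 + 18 + 12 = 34.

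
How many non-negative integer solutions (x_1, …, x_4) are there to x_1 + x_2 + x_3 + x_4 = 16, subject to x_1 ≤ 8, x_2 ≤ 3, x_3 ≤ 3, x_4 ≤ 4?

10

Ignoring the caps, the number of non-negative solutions to x_1+…+x_4 = 16 is C(19,3) = 969.
Subtract solutions that violate a single cap (substitute x_i' = x_i − (cap_i+1)): x_1 ≥ 9 gives C(10,3) = 120; x_2 ≥ 4 gives C(15,3) = 455; x_3 ≥ 4 gives C(15,3) = 455; x_4 ≥ 5 gives C(14,3) = 364. Together 1394.
Add back pairs where two caps are both exceeded: 20 + 20 + 10 + 165 + 120 + 120 = 455.
Subtract triples: 0 + 0 + 0 + 20 = 20.
By inclusion–exclusion the count is 969 − 1394 + 455 − 20 = 10.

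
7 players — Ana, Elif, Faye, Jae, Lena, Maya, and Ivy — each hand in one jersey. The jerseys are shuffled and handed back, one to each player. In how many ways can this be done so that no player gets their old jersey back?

Let Aᵢ be the assignments in which player i gets their old jersey. We want the size of the complement of A₁∪…∪A_7.
By inclusion–exclusion this is Σ_{j=0}^{7} (−1)^j C(7,j)·(7−j)!.
Computing: 5040 − 5040 + 2520 − 840 + 210 − 42 + 7 − 1 = 1854.

1854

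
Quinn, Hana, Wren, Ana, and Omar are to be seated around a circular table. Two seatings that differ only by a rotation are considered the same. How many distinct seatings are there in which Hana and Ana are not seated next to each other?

Without the restriction there are (4)! = 24 seatings.
Seatings with Hana beside Ana: treat them as a block with 2 internal orders, giving 2 × (3)! = 12.
Subtracting, 24 − 12 = 12.

12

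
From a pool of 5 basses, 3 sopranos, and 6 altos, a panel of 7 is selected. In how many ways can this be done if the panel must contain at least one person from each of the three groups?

With no constraint there are C(14,7) = 3432 possible selections.
Subtract selections that omit an entire group: no basses → C(9,7) = 36; no sopranos → C(11,7) = 330; no altos → C(8,7) = 8.
Add back selections omitting two groups (i.e. drawn from a single group): C(5,7) + C(3,7) + C(6,7) = 0.
By inclusion–exclusion: 3432 − 374 + 0 = 3058.

3058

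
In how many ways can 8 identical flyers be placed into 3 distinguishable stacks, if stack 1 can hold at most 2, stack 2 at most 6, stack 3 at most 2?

By stars and bars, unrestricted non-negative solutions to x_1+…+x_3 = 8 number C(8+2,2) = 45.
Subtract solutions that violate a single cap (substitute x_i' = x_i − (cap_i+1)): x_1 ≥ 3 gives C(7,2) = 21; x_2 ≥ 7 gives C(3,2) = 3; x_3 ≥ 3 gives C(7,2) = 21. Together 45.
Add back pairs where two caps are both exceeded: 0 + 6 + 0 = 6.
By inclusion–exclusion the count is 45 − 45 + 6 = 6.

6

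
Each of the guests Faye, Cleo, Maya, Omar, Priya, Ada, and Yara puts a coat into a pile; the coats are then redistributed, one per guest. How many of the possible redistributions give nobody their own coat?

1854

This is the derangement count D_7: permutations of 7 items with no fixed point.
By inclusion–exclusion this is Σ_{j=0}^{7} (−1)^j C(7,j)·(7−j)!.
Computing: 5040 − 5040 + 2520 − 840 + 210 − 42 + 7 − 1 = 1854.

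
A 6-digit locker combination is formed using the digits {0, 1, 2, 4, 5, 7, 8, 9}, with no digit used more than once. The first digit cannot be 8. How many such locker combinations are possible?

17640

The first digit has 8−1 = 7 choices (anything except 8).
The remaining 5 digits are filled from the other 7 symbols without repetition: 7 × 6 × 5 × 4 × 3 = 2520.
Total: 7 × 2520 = 17640.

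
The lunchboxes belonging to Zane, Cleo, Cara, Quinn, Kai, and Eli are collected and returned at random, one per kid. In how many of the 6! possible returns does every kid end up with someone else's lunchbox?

This is the derangement count D_6: permutations of 6 items with no fixed point.
By inclusion–exclusion this is Σ_{j=0}^{6} (−1)^j C(6,j)·(6−j)!.
Computing: 720 − 720 + 360 − 120 + 30 − 6 + 1 = 265.

265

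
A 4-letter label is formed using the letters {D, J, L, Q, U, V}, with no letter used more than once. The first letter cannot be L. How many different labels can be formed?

The first letter has 6−1 = 5 choices (anything except L).
The remaining 3 letters are filled from the other 5 symbols without repetition: 5 × 4 × 3 = 60.
Total: 5 × 60 = 300.

300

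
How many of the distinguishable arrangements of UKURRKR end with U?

60

With the last slot taken by U, it remains to arrange the other 6 letters (KURRKR).
Those 6 letters have K appearing twice and R appearing 3 times, giving (6)!/(3!·2!) = 60.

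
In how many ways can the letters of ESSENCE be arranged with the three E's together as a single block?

60

Treat the 3 copies of E as a single block. The multiset to arrange is then {EEE, C, N, S, S}, 5 items in all.
That gives (5)!/(2!) = 60 arrangements.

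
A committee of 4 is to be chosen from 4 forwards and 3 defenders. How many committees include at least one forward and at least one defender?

34

Total 4-person selections from all 7: C(7,4) = 35.
Selections missing a whole group: no forwards → C(3,4) = 0; no defenders → C(4,4) = 1.
Both groups omitted at once is impossible, so 35 − 1 = 34.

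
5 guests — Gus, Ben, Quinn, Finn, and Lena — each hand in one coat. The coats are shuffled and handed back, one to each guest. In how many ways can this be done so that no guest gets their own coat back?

44

Count assignments avoiding every fixed point. For any j of the 5 guests fixed to their own coat, the other 5−j can be arranged in (5−j)! ways.
By inclusion–exclusion this is Σ_{j=0}^{5} (−1)^j C(5,j)·(5−j)!.
Computing: 120 − 120 + 60 − 20 + 5 − 1 = 44.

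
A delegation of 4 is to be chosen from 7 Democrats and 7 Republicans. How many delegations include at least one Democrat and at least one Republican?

931

Unrestricted: C(14,4) = 1001 ways to pick any 4 of the 14.
Selections missing a whole group: no Democrats → C(7,4) = 35; no Republicans → C(7,4) = 35.
Both groups omitted at once is impossible, so 1001 − 70 = 931.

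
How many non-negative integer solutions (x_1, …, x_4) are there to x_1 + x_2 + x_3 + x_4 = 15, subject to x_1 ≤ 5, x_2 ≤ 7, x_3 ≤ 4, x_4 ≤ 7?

Without the upper bounds there are C(18,3) = 816 ways to split 15 among 4 variables.
Subtract solutions that violate a single cap (substitute x_i' = x_i − (cap_i+1)): x_1 ≥ 6 gives C(12,3) = 220; x_2 ≥ 8 gives C(10,3) = 120; x_3 ≥ 5 gives C(13,3) = 286; x_4 ≥ 8 gives C(10,3) = 120. Together 746.
Add back pairs where two caps are both exceeded: 4 + 35 + 4 + 10 + 0 + 10 = 63.
By inclusion–exclusion the count is 816 − 746 + 63 = 133.

133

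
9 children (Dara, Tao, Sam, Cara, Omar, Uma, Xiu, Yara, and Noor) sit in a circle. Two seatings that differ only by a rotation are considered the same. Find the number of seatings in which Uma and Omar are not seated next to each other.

All circular seatings of 9 people number (8)! = 40320.
Those with Uma next to Omar: fuse the pair into one unit and seat 8 units around a circle — 2·(7)! = 10080.
Subtracting, 40320 − 10080 = 30240.

30240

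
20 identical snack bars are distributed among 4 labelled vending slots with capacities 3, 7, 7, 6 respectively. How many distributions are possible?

By stars and bars, unrestricted non-negative solutions to x_1+…+x_4 = 20 number C(20+3,3) = 1771.
Subtract solutions that violate a single cap (substitute x_i' = x_i − (cap_i+1)): x_1 ≥ 4 gives C(19,3) = 969; x_2 ≥ 8 gives C(15,3) = 455; x_3 ≥ 8 gives C(15,3) = 455; x_4 ≥ 7 gives C(16,3) = 560. Together 2439.
Add back pairs where two caps are both exceeded: 165 + 165 + 220 + 35 + 56 + 56 = 697.
Subtract triples: 1 + 4 + 4 + 0 = 9.
By inclusion–exclusion the count is 1771 − 2439 + 697 − 9 = 20.

20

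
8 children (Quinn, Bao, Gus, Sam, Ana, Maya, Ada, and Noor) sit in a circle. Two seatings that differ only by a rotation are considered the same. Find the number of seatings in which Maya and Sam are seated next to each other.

1440

Treat {Maya, Sam} as one unit (2 internal orders) and seat the resulting 7 units around the table: (6)! circular arrangements.
So 2 × (6)! = 2 × 720 = 1440.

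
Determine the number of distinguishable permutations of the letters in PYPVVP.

60

The 6 letters of PYPVVP have repeats: P appearing 3 times and V appearing twice.
So there are 6! / (3!·2!) = 60 distinguishable arrangements.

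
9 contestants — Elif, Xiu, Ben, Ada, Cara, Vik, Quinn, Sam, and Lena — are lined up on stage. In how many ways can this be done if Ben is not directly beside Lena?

Of the 9! = 362880 arrangements, those with Ben and Lena adjacent number 2 × 8! = 80640 (treat the pair as a block with 2 internal orders).
So 362880 − 80640 = 282240 arrangements keep them apart.

282240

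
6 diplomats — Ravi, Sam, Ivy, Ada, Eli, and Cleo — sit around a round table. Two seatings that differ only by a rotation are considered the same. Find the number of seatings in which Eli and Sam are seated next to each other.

48

Treat {Eli, Sam} as one unit (2 internal orders) and seat the resulting 5 units around the table: (4)! circular arrangements.
So 2 × (4)! = 2 × 24 = 48.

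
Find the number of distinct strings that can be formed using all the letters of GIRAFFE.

GIRAFFE has 7 letters with F appearing twice.
The number of distinct arrangements is 7!/(2!) = 5040/2 = 2520.

2520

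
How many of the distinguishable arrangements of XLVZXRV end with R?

180

With the last slot taken by R, it remains to arrange the other 6 letters (XLVZXV).
Those 6 letters have V appearing twice and X appearing twice, giving (6)!/(2!·2!) = 180.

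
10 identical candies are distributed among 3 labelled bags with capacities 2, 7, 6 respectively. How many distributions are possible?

15

Without the upper bounds there are C(12,2) = 66 ways to split 10 among 3 bags.
Subtract solutions that violate a single cap (substitute x_i' = x_i − (cap_i+1)): x_1 ≥ 3 gives C(9,2) = 36; x_2 ≥ 8 gives C(4,2) = 6; x_3 ≥ 7 gives C(5,2) = 10. Together 52.
Add back pairs where two caps are both exceeded: 0 + 1 + 0 = 1.
By inclusion–exclusion the count is 66 − 52 + 1 = 15.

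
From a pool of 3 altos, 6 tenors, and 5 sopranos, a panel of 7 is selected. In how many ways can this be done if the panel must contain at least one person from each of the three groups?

3058

With no constraint there are C(14,7) = 3432 possible selections.
Selections missing a whole group: no altos → C(11,7) = 330; no tenors → C(8,7) = 8; no sopranos → C(9,7) = 36.
Add back selections omitting two groups (i.e. drawn from a single group): C(3,7) + C(6,7) + C(5,7) = 0.
By inclusion–exclusion: 3432 − 374 + 0 = 3058.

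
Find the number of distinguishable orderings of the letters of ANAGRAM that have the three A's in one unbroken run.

120

Treat the 3 copies of A as a single block. The multiset to arrange is then {AAA, G, M, N, R}, 5 items in all.
All 5 items are distinct, so there are (5)! = 120 arrangements.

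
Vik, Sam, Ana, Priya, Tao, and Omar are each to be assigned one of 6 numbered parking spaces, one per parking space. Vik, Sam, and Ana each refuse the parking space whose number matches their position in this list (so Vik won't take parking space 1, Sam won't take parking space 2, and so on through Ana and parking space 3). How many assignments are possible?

Let Aᵢ (for i ∈ {1, 2, 3}) be the placements that put person i in their forbidden parking space. Any j of these fix j positions, leaving (6−j)! ways to fill the rest, and there are C(3,j) ways to pick which j.
By inclusion–exclusion, the number of valid placements is Σ_{j=0}^{3} (−1)^j C(3,j)·(6−j)!.
Computing: 720 − 360 + 72 − 6 = 426.

426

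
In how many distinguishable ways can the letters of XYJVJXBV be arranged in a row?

5040

XYJVJXBV has 8 letters with J appearing twice, V appearing twice, and X appearing twice.
Dividing 8! = 40320 by 2!·2!·2! = 8 for the repeated letters gives 5040.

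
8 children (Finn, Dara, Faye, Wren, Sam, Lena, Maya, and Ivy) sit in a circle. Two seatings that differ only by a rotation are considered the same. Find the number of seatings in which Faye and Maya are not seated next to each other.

All circular seatings of 8 people number (7)! = 5040.
Seatings with Faye beside Maya: treat them as a block with 2 internal orders, giving 2 × (6)! = 1440.
Subtracting, 5040 − 1440 = 3600.

3600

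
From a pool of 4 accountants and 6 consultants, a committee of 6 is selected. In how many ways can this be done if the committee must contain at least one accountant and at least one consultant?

Total 6-person selections from all 10: C(10,6) = 210.
Selections missing a whole group: no accountants → C(6,6) = 1; no consultants → C(4,6) = 0.
Both groups omitted at once is impossible, so 210 − 1 = 209.

209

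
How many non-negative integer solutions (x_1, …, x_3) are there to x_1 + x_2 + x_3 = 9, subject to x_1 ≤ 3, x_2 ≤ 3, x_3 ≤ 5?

By stars and bars, unrestricted non-negative solutions to x_1+…+x_3 = 9 number C(9+2,2) = 55.
Subtract solutions that violate a single cap (substitute x_i' = x_i − (cap_i+1)): x_1 ≥ 4 gives C(7,2) = 21; x_2 ≥ 4 gives C(7,2) = 21; x_3 ≥ 6 gives C(5,2) = 10. Together 52.
Add back pairs where two caps are both exceeded: 3 + 0 + 0 = 3.
By inclusion–exclusion the count is 55 − 52 + 3 = 6.

6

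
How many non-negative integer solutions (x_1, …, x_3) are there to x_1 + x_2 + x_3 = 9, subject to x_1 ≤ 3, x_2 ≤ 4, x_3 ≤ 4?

Without the upper bounds there are C(11,2) = 55 ways to split 9 among 3 variables.
Subtract solutions that violate a single cap (substitute x_i' = x_i − (cap_i+1)): x_1 ≥ 4 gives C(7,2) = 21; x_2 ≥ 5 gives C(6,2) = 15; x_3 ≥ 5 gives C(6,2) = 15. Together 51.
Add back pairs where two caps are both exceeded: 1 + 1 + 0 = 2.
By inclusion–exclusion the count is 55 − 51 + 2 = 6.

6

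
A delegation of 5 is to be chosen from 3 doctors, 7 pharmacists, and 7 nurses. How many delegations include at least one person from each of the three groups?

3724

Total 5-person selections from all 17: C(17,5) = 6188.
Selections missing a whole group: no doctors → C(14,5) = 2002; no pharmacists → C(10,5) = 252; no nurses → C(10,5) = 252.
Add back selections omitting two groups (i.e. drawn from a single group): C(3,5) + C(7,5) + C(7,5) = 42.
By inclusion–exclusion: 6188 − 2506 + 42 = 3724.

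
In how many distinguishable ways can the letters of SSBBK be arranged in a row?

The 5 letters of SSBBK have repeats: B appearing twice and S appearing twice.
So there are 5! / (2!·2!) = 30 distinguishable arrangements.

30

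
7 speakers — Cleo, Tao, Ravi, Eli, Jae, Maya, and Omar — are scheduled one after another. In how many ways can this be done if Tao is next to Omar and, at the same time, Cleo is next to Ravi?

480

Treat {Tao,Omar} as one block (2 orders) and {Cleo,Ravi} as another (2 orders).
That leaves 5 units to arrange: 2 × 2 × 5! = 4 × 120 = 480.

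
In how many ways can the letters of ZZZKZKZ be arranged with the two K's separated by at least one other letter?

15

There are 7!/(5!·2!) = 21 arrangements of ZZZKZKZ in total.
Arrangements with the K's together: treat KK as one letter, giving (6)!/(5!) = 6.
Subtracting, 21 − 6 = 15 arrangements keep the K's apart.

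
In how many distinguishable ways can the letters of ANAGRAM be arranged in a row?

The 7 letters of ANAGRAM have repeats: A appearing 3 times.
Dividing 7! = 5040 by 3! = 6 for the repeated letters gives 840.

840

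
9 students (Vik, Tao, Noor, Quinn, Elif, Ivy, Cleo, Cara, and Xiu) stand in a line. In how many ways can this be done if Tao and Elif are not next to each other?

282240

Of the 9! = 362880 arrangements, those with Tao and Elif adjacent number 2 × 8! = 80640 (treat the pair as a block with 2 internal orders).
So 362880 − 80640 = 282240 arrangements keep them apart.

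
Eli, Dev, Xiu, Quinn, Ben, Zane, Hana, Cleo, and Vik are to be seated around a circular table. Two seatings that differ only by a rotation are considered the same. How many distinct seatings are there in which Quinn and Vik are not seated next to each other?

30240

Without the restriction there are (8)! = 40320 seatings.
Seatings with Quinn beside Vik: treat them as a block with 2 internal orders, giving 2 × (7)! = 10080.
Subtracting, 40320 − 10080 = 30240.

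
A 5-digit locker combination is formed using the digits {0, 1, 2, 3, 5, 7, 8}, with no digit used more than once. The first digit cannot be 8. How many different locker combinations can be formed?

The first digit has 7−1 = 6 choices (anything except 8).
The remaining 4 digits are filled from the other 6 symbols without repetition: 6 × 5 × 4 × 3 = 360.
Total: 6 × 360 = 2160.

2160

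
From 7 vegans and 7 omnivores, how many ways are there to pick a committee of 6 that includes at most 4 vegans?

Split by how many vegans are chosen (0 through 4).
Sum: C(7,0)·C(7,6) + C(7,1)·C(7,5) + C(7,2)·C(7,4) + C(7,3)·C(7,3) + C(7,4)·C(7,2) = 7 + 147 + 735 + 1225 + 735 = 2849.

2849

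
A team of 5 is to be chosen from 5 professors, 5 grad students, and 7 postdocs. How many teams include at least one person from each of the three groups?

Unrestricted: C(17,5) = 6188 ways to pick any 5 of the 17.
Subtract selections that omit an entire group: no professors → C(12,5) = 792; no grad students → C(12,5) = 792; no postdocs → C(10,5) = 252.
Add back selections omitting two groups (i.e. drawn from a single group): C(5,5) + C(5,5) + C(7,5) = 23.
By inclusion–exclusion: 6188 − 1836 + 23 = 4375.

4375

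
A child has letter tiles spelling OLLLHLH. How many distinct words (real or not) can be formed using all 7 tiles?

105

Letter multiplicities in OLLLHLH: H×2, L×4, O×1.
Dividing 7! = 5040 by 4!·2! = 48 for the repeated letters gives 105.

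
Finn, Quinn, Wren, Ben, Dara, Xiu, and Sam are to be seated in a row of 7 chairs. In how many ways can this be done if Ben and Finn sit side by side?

1440

Glue Ben and Finn into one block (2 internal orders), leaving 6 units to arrange in a row.
So the count is 2·(6)! = 1440.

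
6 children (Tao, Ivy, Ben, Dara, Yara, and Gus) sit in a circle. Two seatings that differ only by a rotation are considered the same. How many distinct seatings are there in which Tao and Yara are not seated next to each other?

72

Without the restriction there are (5)! = 120 seatings.
Those with Tao next to Yara: fuse the pair into one unit and seat 5 units around a circle — 2·(4)! = 48.
Subtracting, 120 − 48 = 72.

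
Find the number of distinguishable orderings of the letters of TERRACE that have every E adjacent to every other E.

Treat the 2 copies of E as a single block. The multiset to arrange is then {EE, A, C, R, R, T}, 6 items in all.
That gives (6)!/(2!) = 360 arrangements.

360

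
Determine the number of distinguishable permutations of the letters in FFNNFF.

15

Letter multiplicities in FFNNFF: F×4, N×2.
The number of distinct arrangements is 6!/(4!·2!) = 720/48 = 15.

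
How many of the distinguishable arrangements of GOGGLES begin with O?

120

With the first slot taken by O, it remains to arrange the other 6 letters (GGGLES).
Those 6 letters have G appearing 3 times, giving (6)!/(3!) = 120.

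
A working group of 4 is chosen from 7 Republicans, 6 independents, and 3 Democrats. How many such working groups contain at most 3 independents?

1805

Split by how many independents are chosen (0 through 3).
Sum: C(6,0)·C(10,4) + C(6,1)·C(10,3) + C(6,2)·C(10,2) + C(6,3)·C(10,1) = 210 + 720 + 675 + 200 = 1805.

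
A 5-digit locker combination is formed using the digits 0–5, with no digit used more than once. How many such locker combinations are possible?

Choose and order 5 of the 6 symbols: the first digit has 6 options, the next 5, and so on down to 2.
That product is 6 × 5 × 4 × 3 × 2 = 720.

720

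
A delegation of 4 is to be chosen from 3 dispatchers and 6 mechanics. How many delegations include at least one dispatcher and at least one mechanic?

Total 4-person selections from all 9: C(9,4) = 126.
Subtract selections that omit an entire group: no dispatchers → C(6,4) = 15; no mechanics → C(3,4) = 0.
Both groups omitted at once is impossible, so 126 − 15 = 111.

111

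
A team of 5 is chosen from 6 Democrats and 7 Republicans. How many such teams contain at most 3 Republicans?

Split by how many Republicans are chosen (0 through 3).
Sum: C(7,0)·C(6,5) + C(7,1)·C(6,4) + C(7,2)·C(6,3) + C(7,3)·C(6,2) = 6 + 105 + 420 + 525 = 1056.

1056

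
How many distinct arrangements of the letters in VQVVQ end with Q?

With the last slot taken by Q, it remains to arrange the other 4 letters (VVVQ).
Those 4 letters have V appearing 3 times, giving (4)!/(3!) = 4.

4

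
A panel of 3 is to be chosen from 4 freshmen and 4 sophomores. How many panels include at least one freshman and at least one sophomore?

Total 3-person selections from all 8: C(8,3) = 56.
Selections missing a whole group: no freshmen → C(4,3) = 4; no sophomores → C(4,3) = 4.
Both groups omitted at once is impossible, so 56 − 8 = 48.

48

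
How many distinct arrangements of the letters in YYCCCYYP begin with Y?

Fix Y in the first position and arrange the remaining 7 letters.
Those 7 letters have C appearing 3 times and Y appearing 3 times, giving (7)!/(3!·3!) = 140.

140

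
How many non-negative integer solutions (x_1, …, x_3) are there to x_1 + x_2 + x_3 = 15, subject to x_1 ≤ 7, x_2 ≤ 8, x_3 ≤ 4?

15

Ignoring the caps, the number of non-negative solutions to x_1+…+x_3 = 15 is C(17,2) = 136.
Subtract solutions that violate a single cap (substitute x_i' = x_i − (cap_i+1)): x_1 ≥ 8 gives C(9,2) = 36; x_2 ≥ 9 gives C(8,2) = 28; x_3 ≥ 5 gives C(12,2) = 66. Together 130.
Add back pairs where two caps are both exceeded: 0 + 6 + 3 = 9.
By inclusion–exclusion the count is 136 − 130 + 9 = 15.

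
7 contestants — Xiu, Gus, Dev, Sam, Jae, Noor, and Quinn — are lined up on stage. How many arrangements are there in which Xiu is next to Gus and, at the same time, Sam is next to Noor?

Treat {Xiu,Gus} as one block (2 orders) and {Sam,Noor} as another (2 orders).
That leaves 5 units to arrange: 2 × 2 × 5! = 4 × 120 = 480.

480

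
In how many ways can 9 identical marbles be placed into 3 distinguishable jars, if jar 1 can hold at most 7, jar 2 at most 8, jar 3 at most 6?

45

By stars and bars, unrestricted non-negative solutions to x_1+…+x_3 = 9 number C(9+2,2) = 55.
Subtract solutions that violate a single cap (substitute x_i' = x_i − (cap_i+1)): x_1 ≥ 8 gives C(3,2) = 3; x_2 ≥ 9 gives C(2,2) = 1; x_3 ≥ 7 gives C(4,2) = 6. Together 10.
No two caps can be exceeded simultaneously, so the pair terms are all 0.
By inclusion–exclusion the count is 55 − 10 + 0 = 45.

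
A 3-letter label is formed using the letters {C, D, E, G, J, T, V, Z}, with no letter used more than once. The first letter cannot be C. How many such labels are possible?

The first letter has 8−1 = 7 choices (anything except C).
The remaining 2 letters are filled from the other 7 symbols without repetition: 7 × 6 = 42.
Total: 7 × 42 = 294.

294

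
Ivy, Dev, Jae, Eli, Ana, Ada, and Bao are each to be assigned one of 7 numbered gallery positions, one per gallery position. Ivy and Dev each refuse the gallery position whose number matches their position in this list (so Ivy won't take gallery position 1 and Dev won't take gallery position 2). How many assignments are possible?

3720

Let Aᵢ (for i ∈ {1, 2}) be the placements that put person i in their forbidden gallery position. Any j of these fix j positions, leaving (7−j)! ways to fill the rest, and there are C(2,j) ways to pick which j.
By inclusion–exclusion, the number of valid placements is Σ_{j=0}^{2} (−1)^j C(2,j)·(7−j)!.
Computing: 5040 − 1440 + 120 = 3720.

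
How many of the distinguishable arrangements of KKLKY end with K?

12

With the last slot taken by K, it remains to arrange the other 4 letters (KLKY).
Those 4 letters have K appearing twice, giving (4)!/(2!) = 12.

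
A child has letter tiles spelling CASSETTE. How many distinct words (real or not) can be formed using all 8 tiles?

5040

Letter multiplicities in CASSETTE: A×1, C×1, E×2, S×2, T×2.
The number of distinct arrangements is 8!/(2!·2!·2!) = 40320/8 = 5040.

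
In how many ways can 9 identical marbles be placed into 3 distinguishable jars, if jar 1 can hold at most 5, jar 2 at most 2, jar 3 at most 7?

15

Without the upper bounds there are C(11,2) = 55 ways to split 9 among 3 jars.
Subtract solutions that violate a single cap (substitute x_i' = x_i − (cap_i+1)): x_1 ≥ 6 gives C(5,2) = 10; x_2 ≥ 3 gives C(8,2) = 28; x_3 ≥ 8 gives C(3,2) = 3. Together 41.
Add back pairs where two caps are both exceeded: 1 + 0 + 0 = 1.
By inclusion–exclusion the count is 55 − 41 + 1 = 15.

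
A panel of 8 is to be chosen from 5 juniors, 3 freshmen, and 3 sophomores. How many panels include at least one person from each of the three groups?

Total 8-person selections from all 11: C(11,8) = 165.
Subtract selections that omit an entire group: no juniors → C(6,8) = 0; no freshmen → C(8,8) = 1; no sophomores → C(8,8) = 1.
Add back selections omitting two groups (i.e. drawn from a single group): C(5,8) + C(3,8) + C(3,8) = 0.
By inclusion–exclusion: 165 − 2 + 0 = 163.

163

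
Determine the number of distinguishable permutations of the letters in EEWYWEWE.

280

Letter multiplicities in EEWYWEWE: E×4, W×3, Y×1.
So there are 8! / (4!·3!) = 280 distinguishable arrangements.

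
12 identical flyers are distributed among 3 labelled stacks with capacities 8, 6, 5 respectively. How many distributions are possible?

32

By stars and bars, unrestricted non-negative solutions to x_1+…+x_3 = 12 number C(12+2,2) = 91.
Subtract solutions that violate a single cap (substitute x_i' = x_i − (cap_i+1)): x_1 ≥ 9 gives C(5,2) = 10; x_2 ≥ 7 gives C(7,2) = 21; x_3 ≥ 6 gives C(8,2) = 28. Together 59.
No two caps can be exceeded simultaneously, so the pair terms are all 0.
By inclusion–exclusion the count is 91 − 59 + 0 = 32.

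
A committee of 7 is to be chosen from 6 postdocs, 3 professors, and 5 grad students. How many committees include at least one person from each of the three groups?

Unrestricted: C(14,7) = 3432 ways to pick any 7 of the 14.
Selections missing a whole group: no postdocs → C(8,7) = 8; no professors → C(11,7) = 330; no grad students → C(9,7) = 36.
Add back selections omitting two groups (i.e. drawn from a single group): C(6,7) + C(3,7) + C(5,7) = 0.
By inclusion–exclusion: 3432 − 374 + 0 = 3058.

3058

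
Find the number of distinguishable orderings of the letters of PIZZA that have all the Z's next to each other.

24

Treat the 2 copies of Z as a single block. The multiset to arrange is then {ZZ, A, I, P}, 4 items in all.
All 4 items are distinct, so there are (4)! = 24 arrangements.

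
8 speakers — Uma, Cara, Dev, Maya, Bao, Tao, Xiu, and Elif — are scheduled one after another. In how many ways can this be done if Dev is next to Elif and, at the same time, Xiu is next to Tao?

2880

Treat {Dev,Elif} as one block (2 orders) and {Xiu,Tao} as another (2 orders).
That leaves 6 units to arrange: 2 × 2 × 6! = 4 × 720 = 2880.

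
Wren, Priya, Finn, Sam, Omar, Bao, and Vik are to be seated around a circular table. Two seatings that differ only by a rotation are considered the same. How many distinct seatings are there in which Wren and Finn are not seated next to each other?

480

All circular seatings of 7 people number (6)! = 720.
Those with Wren next to Finn: fuse the pair into one unit and seat 6 units around a circle — 2·(5)! = 240.
Subtracting, 720 − 240 = 480.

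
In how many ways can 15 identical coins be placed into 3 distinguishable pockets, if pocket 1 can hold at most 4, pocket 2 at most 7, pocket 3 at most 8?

15

Without the upper bounds there are C(17,2) = 136 ways to split 15 among 3 pockets.
Subtract solutions that violate a single cap (substitute x_i' = x_i − (cap_i+1)): x_1 ≥ 5 gives C(12,2) = 66; x_2 ≥ 8 gives C(9,2) = 36; x_3 ≥ 9 gives C(8,2) = 28. Together 130.
Add back pairs where two caps are both exceeded: 6 + 3 + 0 = 9.
By inclusion–exclusion the count is 136 − 130 + 9 = 15.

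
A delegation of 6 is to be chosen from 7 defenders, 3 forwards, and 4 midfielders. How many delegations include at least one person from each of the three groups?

With no constraint there are C(14,6) = 3003 possible selections.
Selections missing a whole group: no defenders → C(7,6) = 7; no forwards → C(11,6) = 462; no midfielders → C(10,6) = 210.
Add back selections omitting two groups (i.e. drawn from a single group): C(7,6) + C(3,6) + C(4,6) = 7.
By inclusion–exclusion: 3003 − 679 + 7 = 2331.

2331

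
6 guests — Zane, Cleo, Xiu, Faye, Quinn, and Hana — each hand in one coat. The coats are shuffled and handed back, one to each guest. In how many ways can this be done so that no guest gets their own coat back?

265

Let Aᵢ be the assignments in which guest i gets their own coat. We want the size of the complement of A₁∪…∪A_6.
By inclusion–exclusion this is Σ_{j=0}^{6} (−1)^j C(6,j)·(6−j)!.
Computing: 720 − 720 + 360 − 120 + 30 − 6 + 1 = 265.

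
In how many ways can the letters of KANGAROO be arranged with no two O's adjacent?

7560

There are 8!/(2!·2!) = 10080 arrangements of KANGAROO in total.
Arrangements with the O's together: treat OO as one letter, giving (7)!/(2!) = 2520.
Hence 10080 − 2520 = 7560.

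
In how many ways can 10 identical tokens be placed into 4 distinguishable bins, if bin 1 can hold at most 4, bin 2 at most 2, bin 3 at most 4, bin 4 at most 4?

Ignoring the caps, the number of non-negative solutions to x_1+…+x_4 = 10 is C(13,3) = 286.
Subtract solutions that violate a single cap (substitute x_i' = x_i − (cap_i+1)): x_1 ≥ 5 gives C(8,3) = 56; x_2 ≥ 3 gives C(10,3) = 120; x_3 ≥ 5 gives C(8,3) = 56; x_4 ≥ 5 gives C(8,3) = 56. Together 288.
Add back pairs where two caps are both exceeded: 10 + 1 + 1 + 10 + 10 + 1 = 33.
By inclusion–exclusion the count is 286 − 288 + 33 = 31.

31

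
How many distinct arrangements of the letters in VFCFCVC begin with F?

60

Fix F in the first position and arrange the remaining 6 letters.
Those 6 letters have C appearing 3 times and V appearing twice, giving (6)!/(3!·2!) = 60.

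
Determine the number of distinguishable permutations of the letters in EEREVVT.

EEREVVT has 7 letters with E appearing 3 times and V appearing twice.
The number of distinct arrangements is 7!/(3!·2!) = 5040/12 = 420.

420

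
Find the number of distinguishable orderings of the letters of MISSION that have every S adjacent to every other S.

Treat the 2 copies of S as a single block. The multiset to arrange is then {SS, I, I, M, N, O}, 6 items in all.
That gives (6)!/(2!) = 360 arrangements.

360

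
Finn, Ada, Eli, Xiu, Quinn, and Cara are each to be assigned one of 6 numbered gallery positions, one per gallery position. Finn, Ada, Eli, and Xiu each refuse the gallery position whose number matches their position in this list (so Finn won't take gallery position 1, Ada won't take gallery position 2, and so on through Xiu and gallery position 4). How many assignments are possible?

Let Aᵢ (for 1 ≤ i ≤ 4) be the placements that put person i in their forbidden gallery position. Any j of these fix j positions, leaving (6−j)! ways to fill the rest, and there are C(4,j) ways to pick which j.
By inclusion–exclusion, the number of valid placements is Σ_{j=0}^{4} (−1)^j C(4,j)·(6−j)!.
Computing: 720 − 480 + 144 − 24 + 2 = 362.

362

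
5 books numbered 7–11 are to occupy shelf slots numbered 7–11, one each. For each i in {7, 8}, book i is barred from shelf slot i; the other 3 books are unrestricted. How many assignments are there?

78

Let Aᵢ (for i ∈ {7, 8}) be the placements that put book i in its forbidden shelf slot. Any j of these fix j positions, leaving (5−j)! ways to fill the rest, and there are C(2,j) ways to pick which j.
By inclusion–exclusion, the number of valid placements is Σ_{j=0}^{2} (−1)^j C(2,j)·(5−j)!.
Computing: 120 − 48 + 6 = 78.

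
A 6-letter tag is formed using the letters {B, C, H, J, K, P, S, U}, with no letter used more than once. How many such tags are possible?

20160

With no repetition, fill the 6 letters in order: 8 choices, then 7, down to 3.
8 × 7 × 6 × 5 × 4 × 3 = 20160.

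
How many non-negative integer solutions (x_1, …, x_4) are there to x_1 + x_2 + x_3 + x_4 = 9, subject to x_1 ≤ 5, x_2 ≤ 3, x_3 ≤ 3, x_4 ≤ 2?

By stars and bars, unrestricted non-negative solutions to x_1+…+x_4 = 9 number C(9+3,3) = 220.
Subtract solutions that violate a single cap (substitute x_i' = x_i − (cap_i+1)): x_1 ≥ 6 gives C(6,3) = 20; x_2 ≥ 4 gives C(8,3) = 56; x_3 ≥ 4 gives C(8,3) = 56; x_4 ≥ 3 gives C(9,3) = 84. Together 216.
Add back pairs where two caps are both exceeded: 0 + 0 + 1 + 4 + 10 + 10 = 25.
By inclusion–exclusion the count is 220 − 216 + 25 = 29.

29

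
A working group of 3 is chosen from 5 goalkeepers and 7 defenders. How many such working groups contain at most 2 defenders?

185

Split by how many defenders are chosen (0 through 2).
Sum: C(7,0)·C(5,3) + C(7,1)·C(5,2) + C(7,2)·C(5,1) = 10 + 70 + 105 = 185.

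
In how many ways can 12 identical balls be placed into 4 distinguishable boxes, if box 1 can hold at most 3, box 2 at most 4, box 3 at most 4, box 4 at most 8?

Ignoring the caps, the number of non-negative solutions to x_1+…+x_4 = 12 is C(15,3) = 455.
Subtract solutions that violate a single cap (substitute x_i' = x_i − (cap_i+1)): x_1 ≥ 4 gives C(11,3) = 165; x_2 ≥ 5 gives C(10,3) = 120; x_3 ≥ 5 gives C(10,3) = 120; x_4 ≥ 9 gives C(6,3) = 20. Together 425.
Add back pairs where two caps are both exceeded: 20 + 20 + 0 + 10 + 0 + 0 = 50.
By inclusion–exclusion the count is 455 − 425 + 50 = 80.

80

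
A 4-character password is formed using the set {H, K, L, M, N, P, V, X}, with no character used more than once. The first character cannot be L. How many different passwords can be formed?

The first character has 8−1 = 7 choices (anything except L).
The remaining 3 characters are filled from the other 7 symbols without repetition: 7 × 6 × 5 = 210.
Total: 7 × 210 = 1470.

1470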